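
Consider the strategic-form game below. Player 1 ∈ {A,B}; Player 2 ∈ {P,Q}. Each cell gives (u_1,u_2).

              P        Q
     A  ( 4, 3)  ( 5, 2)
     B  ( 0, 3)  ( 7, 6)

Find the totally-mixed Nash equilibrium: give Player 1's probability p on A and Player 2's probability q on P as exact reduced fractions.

P1 mixes 3/4 on A; P2 mixes 1/3 on P

P1 indiff ⇒ q·4+(1-q)·5 = q·0+(1-q)·7 ⇒ q(4) = (1-q)(2) ⇒ q = 1/3
P2 indiff ⇒ p·3+(1-p)·3 = p·2+(1-p)·6 ⇒ p(1) = (1-p)(3) ⇒ p = 3/4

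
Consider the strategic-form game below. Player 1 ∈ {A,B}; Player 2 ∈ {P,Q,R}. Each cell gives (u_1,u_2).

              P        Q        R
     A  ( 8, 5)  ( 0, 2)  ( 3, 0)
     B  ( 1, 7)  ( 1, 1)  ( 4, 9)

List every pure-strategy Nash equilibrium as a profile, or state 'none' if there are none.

(A,P): NE
(A,Q): not NE [P1→B gives 1>0; P2→P gives 5>2]
(A,R): not NE [P1→B gives 4>3; P2→P gives 5>0]
(B,P): not NE [P1→A gives 8>1; P2→R gives 9>7]
(B,Q): not NE [P2→R gives 9>1]
(B,R): NE

PSNE = {(A,P), (B,R)}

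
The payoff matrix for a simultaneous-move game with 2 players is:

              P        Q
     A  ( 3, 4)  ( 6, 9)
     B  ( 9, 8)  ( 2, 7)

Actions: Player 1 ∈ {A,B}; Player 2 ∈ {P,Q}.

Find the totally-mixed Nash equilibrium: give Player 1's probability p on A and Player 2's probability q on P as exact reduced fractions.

P1 indiff ⇒ q·3+(1-q)·6 = q·9+(1-q)·2 ⇒ q(-6) = (1-q)(-4) ⇒ q = 2/5
P2 indiff ⇒ p·4+(1-p)·8 = p·9+(1-p)·7 ⇒ p(-5) = (1-p)(-1) ⇒ p = 1/6

p=1/6, q=2/5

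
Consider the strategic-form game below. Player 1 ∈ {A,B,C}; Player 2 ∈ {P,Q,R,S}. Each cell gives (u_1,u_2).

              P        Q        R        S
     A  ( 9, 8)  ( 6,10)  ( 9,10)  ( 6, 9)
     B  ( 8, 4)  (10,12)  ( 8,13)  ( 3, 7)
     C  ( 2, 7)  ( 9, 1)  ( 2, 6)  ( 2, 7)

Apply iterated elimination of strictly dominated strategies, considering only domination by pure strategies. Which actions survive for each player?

P1 drop C (B beats it: P:8>2 Q:10>9 R:8>2 S:3>2)
P2 drop P (Q beats it: A:10>8 B:12>4)
P2 drop S (Q beats it: A:10>9 B:12>7)
P1→{A,B} P2→{Q,R}

Survivors P1:{A,B} P2:{Q,R}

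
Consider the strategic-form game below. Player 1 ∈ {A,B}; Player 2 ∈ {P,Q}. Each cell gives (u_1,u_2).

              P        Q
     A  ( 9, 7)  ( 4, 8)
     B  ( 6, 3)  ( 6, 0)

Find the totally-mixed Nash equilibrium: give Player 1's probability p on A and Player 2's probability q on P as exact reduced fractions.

(p,q) = (3/4, 2/5)

P1 indiff ⇒ q·9+(1-q)·4 = q·6+(1-q)·6 ⇒ q(3) = (1-q)(2) ⇒ q = 2/5
P2 indiff ⇒ p·7+(1-p)·3 = p·8+(1-p)·0 ⇒ p(-1) = (1-p)(-3) ⇒ p = 3/4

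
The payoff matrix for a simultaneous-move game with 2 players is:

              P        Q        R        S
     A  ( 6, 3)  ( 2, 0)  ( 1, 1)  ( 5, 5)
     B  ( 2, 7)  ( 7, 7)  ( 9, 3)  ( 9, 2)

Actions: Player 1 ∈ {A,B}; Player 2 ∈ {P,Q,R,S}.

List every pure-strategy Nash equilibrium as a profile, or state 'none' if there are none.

(A,P): not NE [P2→S gives 5>3]
(A,Q): not NE [P1→B gives 7>2; P2→S gives 5>0]
(A,R): not NE [P1→B gives 9>1; P2→S gives 5>1]
(A,S): not NE [P1→B gives 9>5]
(B,P): not NE [P1→A gives 6>2]
(B,Q): NE
(B,R): not NE [P2→Q gives 7>3]
(B,S): not NE [P2→Q gives 7>2]

Nash profiles: (B,Q)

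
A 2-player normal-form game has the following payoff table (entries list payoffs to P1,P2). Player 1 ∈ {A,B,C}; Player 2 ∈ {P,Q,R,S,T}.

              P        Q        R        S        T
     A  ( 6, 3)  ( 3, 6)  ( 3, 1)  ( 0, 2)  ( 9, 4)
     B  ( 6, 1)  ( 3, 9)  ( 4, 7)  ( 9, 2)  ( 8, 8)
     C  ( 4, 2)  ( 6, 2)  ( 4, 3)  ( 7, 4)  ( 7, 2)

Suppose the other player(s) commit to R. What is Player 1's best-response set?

u_1(A vs R) = 3
u_1(B vs R) = 4
u_1(C vs R) = 4
max payoff 4 at {B,C}

BR_1 = {B,C}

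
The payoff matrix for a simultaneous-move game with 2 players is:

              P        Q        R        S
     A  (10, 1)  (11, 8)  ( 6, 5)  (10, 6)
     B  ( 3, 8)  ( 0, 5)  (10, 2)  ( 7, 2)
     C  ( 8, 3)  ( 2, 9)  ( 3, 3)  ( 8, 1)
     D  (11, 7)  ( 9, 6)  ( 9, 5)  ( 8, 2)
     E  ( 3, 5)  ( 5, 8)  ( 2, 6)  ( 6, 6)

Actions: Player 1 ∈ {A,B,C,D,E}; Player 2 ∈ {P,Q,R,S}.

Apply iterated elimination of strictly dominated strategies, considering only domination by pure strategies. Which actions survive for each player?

P1 drop C (A beats it: P:10>8 Q:11>2 R:6>3 S:10>8)
P1 drop E (A beats it: P:10>3 Q:11>5 R:6>2 S:10>6)
P2 drop R (Q beats it: A:8>5 B:5>2 D:6>5)
P1 drop B (A beats it: P:10>3 Q:11>0 S:10>7)
P2 drop S (Q beats it: A:8>6 D:6>2)
P1→{A,D} P2→{P,Q}

IESDS → P1:{A,D} P2:{P,Q}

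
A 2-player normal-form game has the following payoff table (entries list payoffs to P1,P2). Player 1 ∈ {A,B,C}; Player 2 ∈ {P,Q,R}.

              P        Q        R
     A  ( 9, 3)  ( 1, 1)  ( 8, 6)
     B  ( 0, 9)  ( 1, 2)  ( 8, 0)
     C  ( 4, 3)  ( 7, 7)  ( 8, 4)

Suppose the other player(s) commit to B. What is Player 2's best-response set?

BR_2 = {P}

u_2(P vs B) = 9
u_2(Q vs B) = 2
u_2(R vs B) = 0
max payoff 9 at {P}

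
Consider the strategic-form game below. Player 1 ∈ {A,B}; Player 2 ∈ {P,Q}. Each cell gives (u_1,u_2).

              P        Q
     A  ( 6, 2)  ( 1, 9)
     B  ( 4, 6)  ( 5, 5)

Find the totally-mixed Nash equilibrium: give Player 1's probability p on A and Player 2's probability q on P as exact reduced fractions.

P1 indiff ⇒ q·6+(1-q)·1 = q·4+(1-q)·5 ⇒ q(2) = (1-q)(4) ⇒ q = 2/3
P2 indiff ⇒ p·2+(1-p)·6 = p·9+(1-p)·5 ⇒ p(-7) = (1-p)(-1) ⇒ p = 1/8

p=1/8, q=2/3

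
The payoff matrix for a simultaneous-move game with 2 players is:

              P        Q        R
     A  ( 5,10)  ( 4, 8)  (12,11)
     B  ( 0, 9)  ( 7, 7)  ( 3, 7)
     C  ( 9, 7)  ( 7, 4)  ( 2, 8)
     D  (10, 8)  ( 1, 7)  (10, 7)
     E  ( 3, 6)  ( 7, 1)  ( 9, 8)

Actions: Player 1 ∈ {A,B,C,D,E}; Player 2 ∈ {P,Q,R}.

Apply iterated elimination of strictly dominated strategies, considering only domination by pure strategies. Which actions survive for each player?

P2 drop Q (P beats it: A:10>8 B:9>7 C:7>4 D:8>7 E:6>1)
P1 drop B (A beats it: P:5>0 R:12>3)
P1 drop C (D beats it: P:10>9 R:10>2)
P1 drop E (A beats it: P:5>3 R:12>9)
P1→{A,D} P2→{P,R}

Remaining: P1:{A,D} P2:{P,R}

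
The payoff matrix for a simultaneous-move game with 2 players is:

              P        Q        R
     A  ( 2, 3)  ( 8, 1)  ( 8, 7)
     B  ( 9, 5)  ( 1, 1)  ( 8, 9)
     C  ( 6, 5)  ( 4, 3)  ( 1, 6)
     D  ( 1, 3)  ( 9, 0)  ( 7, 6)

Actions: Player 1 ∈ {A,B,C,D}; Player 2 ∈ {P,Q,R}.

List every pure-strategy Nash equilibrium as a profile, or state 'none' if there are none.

(A,P): not NE [P1→B gives 9>2; P2→R gives 7>3]
(A,Q): not NE [P1→D gives 9>8; P2→R gives 7>1]
(A,R): NE
(B,P): not NE [P2→R gives 9>5]
(B,Q): not NE [P1→D gives 9>1; P2→R gives 9>1]
(B,R): NE
(C,P): not NE [P1→B gives 9>6; P2→R gives 6>5]
(C,Q): not NE [P1→D gives 9>4; P2→R gives 6>3]
(C,R): not NE [P1→B gives 8>1]
(D,P): not NE [P1→B gives 9>1; P2→R gives 6>3]
(D,Q): not NE [P2→R gives 6>0]
(D,R): not NE [P1→B gives 8>7]

Nash profiles: (A,R), (B,R)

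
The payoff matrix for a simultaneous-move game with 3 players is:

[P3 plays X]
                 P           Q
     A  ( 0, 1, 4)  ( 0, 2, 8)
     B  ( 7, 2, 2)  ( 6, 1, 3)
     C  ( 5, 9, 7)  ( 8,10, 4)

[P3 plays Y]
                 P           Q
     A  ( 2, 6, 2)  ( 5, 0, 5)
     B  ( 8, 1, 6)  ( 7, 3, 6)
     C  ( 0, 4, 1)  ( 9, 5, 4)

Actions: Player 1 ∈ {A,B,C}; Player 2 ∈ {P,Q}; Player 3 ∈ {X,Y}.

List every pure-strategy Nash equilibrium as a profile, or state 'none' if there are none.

Nash profiles: (C,Q,X), (C,Q,Y)

(A,P,X): not NE [P1→B gives 7>0; P2→Q gives 2>1]
(A,P,Y): not NE [P1→B gives 8>2; P3→X gives 4>2]
(A,Q,X): not NE [P1→C gives 8>0]
(A,Q,Y): not NE [P1→C gives 9>5; P2→P gives 6>0; P3→X gives 8>5]
(B,P,X): not NE [P3→Y gives 6>2]
(B,P,Y): not NE [P2→Q gives 3>1]
(B,Q,X): not NE [P1→C gives 8>6; P2→P gives 2>1; P3→Y gives 6>3]
(B,Q,Y): not NE [P1→C gives 9>7]
(C,P,X): not NE [P1→B gives 7>5; P2→Q gives 10>9]
(C,P,Y): not NE [P1→B gives 8>0; P2→Q gives 5>4; P3→X gives 7>1]
(C,Q,X): NE
(C,Q,Y): NE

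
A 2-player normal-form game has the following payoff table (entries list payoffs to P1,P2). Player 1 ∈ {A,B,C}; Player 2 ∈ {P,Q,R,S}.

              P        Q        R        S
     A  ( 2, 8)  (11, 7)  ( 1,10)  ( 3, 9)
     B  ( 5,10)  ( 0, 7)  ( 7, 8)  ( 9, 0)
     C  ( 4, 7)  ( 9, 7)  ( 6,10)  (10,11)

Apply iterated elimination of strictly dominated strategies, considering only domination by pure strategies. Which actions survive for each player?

P2 drop Q (R beats it: A:10>7 B:8>7 C:10>7)
P1 drop A (B beats it: P:5>2 R:7>1 S:9>3)
P1→{B,C} P2→{P,R,S}

Remaining: P1:{B,C} P2:{P,R,S}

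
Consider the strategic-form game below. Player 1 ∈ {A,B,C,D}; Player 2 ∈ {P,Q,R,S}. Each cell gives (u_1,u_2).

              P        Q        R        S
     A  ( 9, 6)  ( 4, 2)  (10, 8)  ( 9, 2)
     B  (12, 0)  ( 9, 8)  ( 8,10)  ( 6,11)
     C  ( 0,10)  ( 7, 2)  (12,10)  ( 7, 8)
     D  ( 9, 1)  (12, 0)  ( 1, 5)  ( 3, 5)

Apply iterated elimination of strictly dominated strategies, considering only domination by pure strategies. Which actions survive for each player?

IESDS → P1:{A,B,C} P2:{P,R,S}

P2 drop Q (R beats it: A:8>2 B:10>8 C:10>2 D:5>0)
P1 drop D (B beats it: P:12>9 R:8>1 S:6>3)
P1→{A,B,C} P2→{P,R,S}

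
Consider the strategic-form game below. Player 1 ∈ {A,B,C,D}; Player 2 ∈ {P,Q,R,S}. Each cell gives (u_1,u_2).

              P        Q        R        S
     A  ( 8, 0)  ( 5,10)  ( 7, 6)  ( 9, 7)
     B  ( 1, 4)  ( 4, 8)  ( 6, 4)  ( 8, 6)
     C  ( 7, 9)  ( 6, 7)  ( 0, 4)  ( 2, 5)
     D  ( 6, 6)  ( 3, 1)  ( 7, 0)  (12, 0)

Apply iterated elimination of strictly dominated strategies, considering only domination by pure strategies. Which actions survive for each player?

Survivors P1:{A,C} P2:{P,Q}

P1 drop B (A beats it: P:8>1 Q:5>4 R:7>6 S:9>8)
P2 drop R (Q beats it: A:10>6 C:7>4 D:1>0)
P2 drop S (Q beats it: A:10>7 C:7>5 D:1>0)
P1 drop D (A beats it: P:8>6 Q:5>3)
P1→{A,C} P2→{P,Q}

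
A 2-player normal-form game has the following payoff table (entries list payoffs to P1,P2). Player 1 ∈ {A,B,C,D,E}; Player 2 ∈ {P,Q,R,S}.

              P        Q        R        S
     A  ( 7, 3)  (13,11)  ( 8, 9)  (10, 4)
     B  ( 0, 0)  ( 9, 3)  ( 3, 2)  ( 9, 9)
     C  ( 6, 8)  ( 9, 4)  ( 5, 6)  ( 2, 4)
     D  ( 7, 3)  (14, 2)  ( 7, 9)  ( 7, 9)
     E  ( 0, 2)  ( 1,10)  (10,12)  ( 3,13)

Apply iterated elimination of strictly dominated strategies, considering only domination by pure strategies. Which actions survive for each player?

IESDS → P1:{A,D,E} P2:{Q,R,S}

P1 drop B (A beats it: P:7>0 Q:13>9 R:8>3 S:10>9)
P1 drop C (A beats it: P:7>6 Q:13>9 R:8>5 S:10>2)
P2 drop P (R beats it: A:9>3 D:9>3 E:12>2)
P1→{A,D,E} P2→{Q,R,S}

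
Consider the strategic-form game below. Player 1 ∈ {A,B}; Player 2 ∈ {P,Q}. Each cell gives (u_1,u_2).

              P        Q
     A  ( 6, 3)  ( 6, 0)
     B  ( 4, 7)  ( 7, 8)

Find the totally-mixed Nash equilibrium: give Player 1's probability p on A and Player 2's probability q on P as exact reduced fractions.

P1 indiff ⇒ q·6+(1-q)·6 = q·4+(1-q)·7 ⇒ q(2) = (1-q)(1) ⇒ q = 1/3
P2 indiff ⇒ p·3+(1-p)·7 = p·0+(1-p)·8 ⇒ p(3) = (1-p)(1) ⇒ p = 1/4

p=1/4, q=1/3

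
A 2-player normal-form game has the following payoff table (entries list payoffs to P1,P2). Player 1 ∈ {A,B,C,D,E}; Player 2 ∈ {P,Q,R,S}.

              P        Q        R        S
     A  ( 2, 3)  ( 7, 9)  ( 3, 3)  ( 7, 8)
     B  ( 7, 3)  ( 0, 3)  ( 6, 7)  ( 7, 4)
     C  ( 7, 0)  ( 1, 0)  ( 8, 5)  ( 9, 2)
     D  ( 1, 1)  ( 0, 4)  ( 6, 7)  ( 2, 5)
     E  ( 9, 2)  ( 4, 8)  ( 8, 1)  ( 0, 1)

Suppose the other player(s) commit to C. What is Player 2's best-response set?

argmax u_2 = {R}

u_2(P vs C) = 0
u_2(Q vs C) = 0
u_2(R vs C) = 5
u_2(S vs C) = 2
max payoff 5 at {R}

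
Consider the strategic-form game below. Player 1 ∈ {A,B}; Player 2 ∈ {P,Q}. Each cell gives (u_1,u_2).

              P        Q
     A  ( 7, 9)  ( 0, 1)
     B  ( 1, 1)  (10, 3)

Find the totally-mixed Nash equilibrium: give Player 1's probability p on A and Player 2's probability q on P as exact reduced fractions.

(p,q) = (1/5, 5/8)

P1 indiff ⇒ q·7+(1-q)·0 = q·1+(1-q)·10 ⇒ q(6) = (1-q)(10) ⇒ q = 5/8
P2 indiff ⇒ p·9+(1-p)·1 = p·1+(1-p)·3 ⇒ p(8) = (1-p)(2) ⇒ p = 1/5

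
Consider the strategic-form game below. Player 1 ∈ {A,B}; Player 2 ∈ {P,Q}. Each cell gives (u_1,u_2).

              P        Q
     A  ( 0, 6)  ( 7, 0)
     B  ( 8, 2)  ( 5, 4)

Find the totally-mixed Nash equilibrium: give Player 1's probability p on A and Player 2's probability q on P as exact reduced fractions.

P1 indiff ⇒ q·0+(1-q)·7 = q·8+(1-q)·5 ⇒ q(-8) = (1-q)(-2) ⇒ q = 1/5
P2 indiff ⇒ p·6+(1-p)·2 = p·0+(1-p)·4 ⇒ p(6) = (1-p)(2) ⇒ p = 1/4

p=1/4, q=1/5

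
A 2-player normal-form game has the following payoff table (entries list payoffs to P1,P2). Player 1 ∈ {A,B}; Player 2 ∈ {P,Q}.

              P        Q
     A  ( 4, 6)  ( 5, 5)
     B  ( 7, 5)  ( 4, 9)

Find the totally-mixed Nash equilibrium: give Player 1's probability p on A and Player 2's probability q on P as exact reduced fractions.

P1 indiff ⇒ q·4+(1-q)·5 = q·7+(1-q)·4 ⇒ q(-3) = (1-q)(-1) ⇒ q = 1/4
P2 indiff ⇒ p·6+(1-p)·5 = p·5+(1-p)·9 ⇒ p(1) = (1-p)(4) ⇒ p = 4/5

(p,q) = (4/5, 1/4)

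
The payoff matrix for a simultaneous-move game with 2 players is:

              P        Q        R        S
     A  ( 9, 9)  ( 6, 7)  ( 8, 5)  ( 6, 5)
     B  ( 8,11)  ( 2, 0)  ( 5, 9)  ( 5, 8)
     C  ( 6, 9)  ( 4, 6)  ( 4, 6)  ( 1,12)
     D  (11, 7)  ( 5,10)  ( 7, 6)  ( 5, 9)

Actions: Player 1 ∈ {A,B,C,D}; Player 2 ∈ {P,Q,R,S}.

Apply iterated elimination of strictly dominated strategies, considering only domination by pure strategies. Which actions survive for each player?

P1 drop B (A beats it: P:9>8 Q:6>2 R:8>5 S:6>5)
P1 drop C (A beats it: P:9>6 Q:6>4 R:8>4 S:6>1)
P2 drop R (P beats it: A:9>5 D:7>6)
P2 drop S (Q beats it: A:7>5 D:10>9)
P1→{A,D} P2→{P,Q}

Remaining: P1:{A,D} P2:{P,Q}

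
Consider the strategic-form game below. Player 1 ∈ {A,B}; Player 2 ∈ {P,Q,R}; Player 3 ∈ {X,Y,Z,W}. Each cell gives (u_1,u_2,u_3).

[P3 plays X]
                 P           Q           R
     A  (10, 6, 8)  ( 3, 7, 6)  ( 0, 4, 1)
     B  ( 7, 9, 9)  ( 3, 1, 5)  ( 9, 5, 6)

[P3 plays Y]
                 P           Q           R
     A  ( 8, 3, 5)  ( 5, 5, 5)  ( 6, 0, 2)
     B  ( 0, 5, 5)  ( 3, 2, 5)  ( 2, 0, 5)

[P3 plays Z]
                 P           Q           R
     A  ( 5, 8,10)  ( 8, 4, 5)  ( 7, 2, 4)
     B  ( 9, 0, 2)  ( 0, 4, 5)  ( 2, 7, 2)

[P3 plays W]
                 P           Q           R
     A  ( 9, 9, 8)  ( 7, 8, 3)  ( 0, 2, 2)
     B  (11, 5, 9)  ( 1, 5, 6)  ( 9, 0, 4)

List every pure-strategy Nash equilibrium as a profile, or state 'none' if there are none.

Nash profiles: (A,Q,X), (B,P,W)

(A,P,X): not NE [P2→Q gives 7>6; P3→Z gives 10>8]
(A,P,Y): not NE [P2→Q gives 5>3; P3→Z gives 10>5]
(A,P,Z): not NE [P1→B gives 9>5]
(A,P,W): not NE [P1→B gives 11>9; P3→Z gives 10>8]
(A,Q,X): NE
(A,Q,Y): not NE [P3→X gives 6>5]
(A,Q,Z): not NE [P2→P gives 8>4; P3→X gives 6>5]
(A,Q,W): not NE [P2→P gives 9>8; P3→X gives 6>3]
(A,R,X): not NE [P1→B gives 9>0; P2→Q gives 7>4; P3→Z gives 4>1]
(A,R,Y): not NE [P2→Q gives 5>0; P3→Z gives 4>2]
(A,R,Z): not NE [P2→P gives 8>2]
(A,R,W): not NE [P1→B gives 9>0; P2→P gives 9>2; P3→Z gives 4>2]
(B,P,X): not NE [P1→A gives 10>7]
(B,P,Y): not NE [P1→A gives 8>0; P3→W gives 9>5]
(B,P,Z): not NE [P2→R gives 7>0; P3→W gives 9>2]
(B,P,W): NE
(B,Q,X): not NE [P2→P gives 9>1; P3→W gives 6>5]
(B,Q,Y): not NE [P1→A gives 5>3; P2→P gives 5>2; P3→W gives 6>5]
(B,Q,Z): not NE [P1→A gives 8>0; P2→R gives 7>4; P3→W gives 6>5]
(B,Q,W): not NE [P1→A gives 7>1]
(B,R,X): not NE [P2→P gives 9>5]
(B,R,Y): not NE [P1→A gives 6>2; P2→P gives 5>0; P3→X gives 6>5]
(B,R,Z): not NE [P1→A gives 7>2; P3→X gives 6>2]
(B,R,W): not NE [P2→Q gives 5>0; P3→X gives 6>4]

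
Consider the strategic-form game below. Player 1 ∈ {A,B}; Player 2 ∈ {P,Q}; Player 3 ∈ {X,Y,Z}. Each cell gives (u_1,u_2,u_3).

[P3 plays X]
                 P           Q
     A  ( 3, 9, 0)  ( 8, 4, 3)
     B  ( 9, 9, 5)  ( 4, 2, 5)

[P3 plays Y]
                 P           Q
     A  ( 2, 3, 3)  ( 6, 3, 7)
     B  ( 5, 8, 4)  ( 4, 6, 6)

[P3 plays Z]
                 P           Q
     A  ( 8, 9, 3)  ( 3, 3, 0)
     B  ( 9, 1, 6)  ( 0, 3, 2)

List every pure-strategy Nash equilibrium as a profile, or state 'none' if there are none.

(A,P,X): not NE [P1→B gives 9>3; P3→Z gives 3>0]
(A,P,Y): not NE [P1→B gives 5>2]
(A,P,Z): not NE [P1→B gives 9>8]
(A,Q,X): not NE [P2→P gives 9>4; P3→Y gives 7>3]
(A,Q,Y): NE
(A,Q,Z): not NE [P2→P gives 9>3; P3→Y gives 7>0]
(B,P,X): not NE [P3→Z gives 6>5]
(B,P,Y): not NE [P3→Z gives 6>4]
(B,P,Z): not NE [P2→Q gives 3>1]
(B,Q,X): not NE [P1→A gives 8>4; P2→P gives 9>2; P3→Y gives 6>5]
(B,Q,Y): not NE [P1→A gives 6>4; P2→P gives 8>6]
(B,Q,Z): not NE [P1→A gives 3>0; P3→Y gives 6>2]

PSNE = {(A,Q,Y)}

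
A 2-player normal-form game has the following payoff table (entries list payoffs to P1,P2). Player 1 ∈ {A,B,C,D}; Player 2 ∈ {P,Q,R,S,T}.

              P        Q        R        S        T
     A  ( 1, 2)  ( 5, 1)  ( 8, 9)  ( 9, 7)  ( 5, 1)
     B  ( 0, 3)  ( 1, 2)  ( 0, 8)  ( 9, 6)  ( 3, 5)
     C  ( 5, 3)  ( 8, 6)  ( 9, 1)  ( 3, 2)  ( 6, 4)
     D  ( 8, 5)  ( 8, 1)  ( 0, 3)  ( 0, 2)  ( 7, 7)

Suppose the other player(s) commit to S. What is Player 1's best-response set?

u_1(A vs S) = 9
u_1(B vs S) = 9
u_1(C vs S) = 3
u_1(D vs S) = 0
max payoff 9 at {A,B}

BR_1 = {A,B}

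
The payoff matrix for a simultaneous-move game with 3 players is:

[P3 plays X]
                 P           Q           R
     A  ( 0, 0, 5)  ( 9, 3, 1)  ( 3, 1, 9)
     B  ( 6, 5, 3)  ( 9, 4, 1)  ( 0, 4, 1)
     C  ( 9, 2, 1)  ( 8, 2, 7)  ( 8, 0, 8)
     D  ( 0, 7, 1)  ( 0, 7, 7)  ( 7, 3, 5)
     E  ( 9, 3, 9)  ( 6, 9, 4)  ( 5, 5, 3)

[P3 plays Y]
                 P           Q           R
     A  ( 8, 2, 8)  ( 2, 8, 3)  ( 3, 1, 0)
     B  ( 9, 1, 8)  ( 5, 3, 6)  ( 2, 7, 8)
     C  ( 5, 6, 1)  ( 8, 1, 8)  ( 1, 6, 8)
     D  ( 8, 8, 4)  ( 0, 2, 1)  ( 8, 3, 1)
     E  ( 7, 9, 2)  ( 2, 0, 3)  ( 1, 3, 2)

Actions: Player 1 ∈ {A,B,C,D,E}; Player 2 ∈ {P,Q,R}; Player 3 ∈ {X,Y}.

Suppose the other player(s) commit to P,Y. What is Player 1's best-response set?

u_1(A vs P,Y) = 8
u_1(B vs P,Y) = 9
u_1(C vs P,Y) = 5
u_1(D vs P,Y) = 8
u_1(E vs P,Y) = 7
max payoff 9 at {B}

P1 best: {B}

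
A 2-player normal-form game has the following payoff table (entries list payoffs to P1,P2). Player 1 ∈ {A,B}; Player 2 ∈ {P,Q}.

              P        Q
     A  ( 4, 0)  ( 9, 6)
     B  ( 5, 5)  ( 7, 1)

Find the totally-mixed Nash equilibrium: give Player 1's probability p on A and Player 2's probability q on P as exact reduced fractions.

P1 indiff ⇒ q·4+(1-q)·9 = q·5+(1-q)·7 ⇒ q(-1) = (1-q)(-2) ⇒ q = 2/3
P2 indiff ⇒ p·0+(1-p)·5 = p·6+(1-p)·1 ⇒ p(-6) = (1-p)(-4) ⇒ p = 2/5

P1 mixes 2/5 on A; P2 mixes 2/3 on P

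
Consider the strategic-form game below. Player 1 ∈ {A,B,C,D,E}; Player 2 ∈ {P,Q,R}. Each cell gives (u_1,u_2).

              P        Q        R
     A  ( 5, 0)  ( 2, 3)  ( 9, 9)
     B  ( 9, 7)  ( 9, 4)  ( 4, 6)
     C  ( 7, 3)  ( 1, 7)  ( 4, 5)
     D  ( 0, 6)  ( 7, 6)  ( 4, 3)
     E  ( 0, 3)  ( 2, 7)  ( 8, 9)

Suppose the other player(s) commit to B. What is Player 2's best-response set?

u_2(P vs B) = 7
u_2(Q vs B) = 4
u_2(R vs B) = 6
max payoff 7 at {P}

BR_2 = {P}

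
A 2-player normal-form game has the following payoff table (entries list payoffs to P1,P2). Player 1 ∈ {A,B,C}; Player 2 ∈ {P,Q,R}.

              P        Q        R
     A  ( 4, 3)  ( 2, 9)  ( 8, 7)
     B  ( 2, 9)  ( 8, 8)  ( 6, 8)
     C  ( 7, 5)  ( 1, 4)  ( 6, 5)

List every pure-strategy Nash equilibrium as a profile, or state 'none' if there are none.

PSNE = {(C,P)}

(A,P): not NE [P1→C gives 7>4; P2→Q gives 9>3]
(A,Q): not NE [P1→B gives 8>2]
(A,R): not NE [P2→Q gives 9>7]
(B,P): not NE [P1→C gives 7>2]
(B,Q): not NE [P2→P gives 9>8]
(B,R): not NE [P1→A gives 8>6; P2→P gives 9>8]
(C,P): NE
(C,Q): not NE [P1→B gives 8>1; P2→R gives 5>4]
(C,R): not NE [P1→A gives 8>6]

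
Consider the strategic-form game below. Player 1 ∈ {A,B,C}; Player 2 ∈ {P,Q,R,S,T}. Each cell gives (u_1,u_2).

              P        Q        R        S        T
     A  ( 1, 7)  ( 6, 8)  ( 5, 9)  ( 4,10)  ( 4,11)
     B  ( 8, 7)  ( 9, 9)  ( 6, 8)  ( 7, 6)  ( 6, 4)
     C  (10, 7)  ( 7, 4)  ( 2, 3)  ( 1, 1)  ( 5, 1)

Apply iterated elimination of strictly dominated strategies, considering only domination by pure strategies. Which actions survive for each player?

P1 drop A (B beats it: P:8>1 Q:9>6 R:6>5 S:7>4 T:6>4)
P2 drop R (Q beats it: B:9>8 C:4>3)
P2 drop S (P beats it: B:7>6 C:7>1)
P2 drop T (P beats it: B:7>4 C:7>1)
P1→{B,C} P2→{P,Q}

Survivors P1:{B,C} P2:{P,Q}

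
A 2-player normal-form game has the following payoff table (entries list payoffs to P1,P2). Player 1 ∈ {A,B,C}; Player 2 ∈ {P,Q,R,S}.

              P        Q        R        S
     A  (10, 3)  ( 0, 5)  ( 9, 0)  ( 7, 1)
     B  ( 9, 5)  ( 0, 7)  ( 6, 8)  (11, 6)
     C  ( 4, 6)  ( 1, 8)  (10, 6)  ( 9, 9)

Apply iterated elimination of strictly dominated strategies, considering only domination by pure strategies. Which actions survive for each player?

P2 drop P (Q beats it: A:5>3 B:7>5 C:8>6)
P1 drop A (C beats it: Q:1>0 R:10>9 S:9>7)
P1→{B,C} P2→{Q,R,S}

Remaining: P1:{B,C} P2:{Q,R,S}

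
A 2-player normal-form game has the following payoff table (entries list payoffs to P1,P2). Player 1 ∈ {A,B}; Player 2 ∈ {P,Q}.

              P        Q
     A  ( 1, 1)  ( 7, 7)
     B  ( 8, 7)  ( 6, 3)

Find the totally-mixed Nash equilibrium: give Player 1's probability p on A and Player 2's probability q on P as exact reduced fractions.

P1 indiff ⇒ q·1+(1-q)·7 = q·8+(1-q)·6 ⇒ q(-7) = (1-q)(-1) ⇒ q = 1/8
P2 indiff ⇒ p·1+(1-p)·7 = p·7+(1-p)·3 ⇒ p(-6) = (1-p)(-4) ⇒ p = 2/5

(p,q) = (2/5, 1/8)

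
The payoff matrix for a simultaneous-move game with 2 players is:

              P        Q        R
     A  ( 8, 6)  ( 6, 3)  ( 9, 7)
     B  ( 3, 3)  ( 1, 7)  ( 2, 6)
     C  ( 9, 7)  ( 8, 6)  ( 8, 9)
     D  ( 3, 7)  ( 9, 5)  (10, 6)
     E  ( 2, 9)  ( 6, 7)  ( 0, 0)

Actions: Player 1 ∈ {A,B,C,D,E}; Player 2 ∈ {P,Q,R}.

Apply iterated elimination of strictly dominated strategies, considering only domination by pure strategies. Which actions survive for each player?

P1 drop B (A beats it: P:8>3 Q:6>1 R:9>2)
P1 drop E (C beats it: P:9>2 Q:8>6 R:8>0)
P2 drop Q (P beats it: A:6>3 C:7>6 D:7>5)
P1→{A,C,D} P2→{P,R}

Survivors P1:{A,C,D} P2:{P,R}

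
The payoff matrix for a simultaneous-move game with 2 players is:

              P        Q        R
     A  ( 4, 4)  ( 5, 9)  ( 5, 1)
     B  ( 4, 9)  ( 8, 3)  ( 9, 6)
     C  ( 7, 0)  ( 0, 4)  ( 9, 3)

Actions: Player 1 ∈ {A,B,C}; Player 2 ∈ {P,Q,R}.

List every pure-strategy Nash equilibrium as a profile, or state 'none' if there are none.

No pure NE.

(A,P): not NE [P1→C gives 7>4; P2→Q gives 9>4]
(A,Q): not NE [P1→B gives 8>5]
(A,R): not NE [P1→C gives 9>5; P2→Q gives 9>1]
(B,P): not NE [P1→C gives 7>4]
(B,Q): not NE [P2→P gives 9>3]
(B,R): not NE [P2→P gives 9>6]
(C,P): not NE [P2→Q gives 4>0]
(C,Q): not NE [P1→B gives 8>0]
(C,R): not NE [P2→Q gives 4>3]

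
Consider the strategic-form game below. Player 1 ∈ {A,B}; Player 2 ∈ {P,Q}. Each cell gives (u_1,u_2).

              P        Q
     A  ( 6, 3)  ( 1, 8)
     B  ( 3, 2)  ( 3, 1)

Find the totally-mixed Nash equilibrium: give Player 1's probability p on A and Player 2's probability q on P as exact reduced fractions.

P1 mixes 1/6 on A; P2 mixes 2/5 on P

P1 indiff ⇒ q·6+(1-q)·1 = q·3+(1-q)·3 ⇒ q(3) = (1-q)(2) ⇒ q = 2/5
P2 indiff ⇒ p·3+(1-p)·2 = p·8+(1-p)·1 ⇒ p(-5) = (1-p)(-1) ⇒ p = 1/6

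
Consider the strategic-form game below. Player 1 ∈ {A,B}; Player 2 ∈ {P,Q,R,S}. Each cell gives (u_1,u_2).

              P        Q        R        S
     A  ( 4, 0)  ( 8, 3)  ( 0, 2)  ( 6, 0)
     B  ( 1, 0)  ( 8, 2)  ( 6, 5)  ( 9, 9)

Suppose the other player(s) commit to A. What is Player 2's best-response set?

u_2(P vs A) = 0
u_2(Q vs A) = 3
u_2(R vs A) = 2
u_2(S vs A) = 0
max payoff 3 at {Q}

P2 best: {Q}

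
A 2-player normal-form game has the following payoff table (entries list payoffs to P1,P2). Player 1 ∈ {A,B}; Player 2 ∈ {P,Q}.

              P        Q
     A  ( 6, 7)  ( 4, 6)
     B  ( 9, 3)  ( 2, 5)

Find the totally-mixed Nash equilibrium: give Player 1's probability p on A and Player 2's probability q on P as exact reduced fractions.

P1 indiff ⇒ q·6+(1-q)·4 = q·9+(1-q)·2 ⇒ q(-3) = (1-q)(-2) ⇒ q = 2/5
P2 indiff ⇒ p·7+(1-p)·3 = p·6+(1-p)·5 ⇒ p(1) = (1-p)(2) ⇒ p = 2/3

(p,q) = (2/3, 2/5)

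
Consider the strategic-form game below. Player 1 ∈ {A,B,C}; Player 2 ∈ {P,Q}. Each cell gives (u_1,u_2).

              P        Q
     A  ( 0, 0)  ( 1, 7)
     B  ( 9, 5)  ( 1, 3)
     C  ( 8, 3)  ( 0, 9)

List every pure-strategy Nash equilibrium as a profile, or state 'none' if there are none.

(A,P): not NE [P1→B gives 9>0; P2→Q gives 7>0]
(A,Q): NE
(B,P): NE
(B,Q): not NE [P2→P gives 5>3]
(C,P): not NE [P1→B gives 9>8; P2→Q gives 9>3]
(C,Q): not NE [P1→B gives 1>0]

NE set: (A,Q), (B,P)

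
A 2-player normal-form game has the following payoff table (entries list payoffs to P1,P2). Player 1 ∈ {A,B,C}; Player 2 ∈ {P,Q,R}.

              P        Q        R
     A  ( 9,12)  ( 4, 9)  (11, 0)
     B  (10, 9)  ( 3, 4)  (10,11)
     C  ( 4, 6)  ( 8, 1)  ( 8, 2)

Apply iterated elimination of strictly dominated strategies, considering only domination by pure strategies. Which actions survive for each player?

Survivors P1:{A,B} P2:{P,R}

P2 drop Q (P beats it: A:12>9 B:9>4 C:6>1)
P1 drop C (A beats it: P:9>4 R:11>8)
P1→{A,B} P2→{P,R}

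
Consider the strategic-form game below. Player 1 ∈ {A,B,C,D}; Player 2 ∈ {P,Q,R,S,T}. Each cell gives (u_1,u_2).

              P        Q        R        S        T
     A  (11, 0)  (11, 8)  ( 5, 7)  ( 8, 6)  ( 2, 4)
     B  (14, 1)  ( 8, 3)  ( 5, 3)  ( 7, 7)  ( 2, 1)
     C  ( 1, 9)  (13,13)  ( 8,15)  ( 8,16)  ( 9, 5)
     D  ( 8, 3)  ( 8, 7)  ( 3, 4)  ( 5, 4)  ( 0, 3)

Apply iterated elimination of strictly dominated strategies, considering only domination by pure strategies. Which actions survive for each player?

P1 drop D (A beats it: P:11>8 Q:11>8 R:5>3 S:8>5 T:2>0)
P2 drop P (Q beats it: A:8>0 B:3>1 C:13>9)
P1 drop B (C beats it: Q:13>8 R:8>5 S:8>7 T:9>2)
P2 drop T (Q beats it: A:8>4 C:13>5)
P1→{A,C} P2→{Q,R,S}

IESDS → P1:{A,C} P2:{Q,R,S}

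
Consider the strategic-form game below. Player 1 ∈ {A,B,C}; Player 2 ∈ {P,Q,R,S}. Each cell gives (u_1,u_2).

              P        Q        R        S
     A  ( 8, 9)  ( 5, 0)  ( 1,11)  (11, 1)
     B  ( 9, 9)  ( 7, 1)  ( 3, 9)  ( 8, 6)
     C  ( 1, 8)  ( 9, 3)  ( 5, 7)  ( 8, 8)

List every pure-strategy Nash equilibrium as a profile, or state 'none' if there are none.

NE set: (B,P)

(A,P): not NE [P1→B gives 9>8; P2→R gives 11>9]
(A,Q): not NE [P1→C gives 9>5; P2→R gives 11>0]
(A,R): not NE [P1→C gives 5>1]
(A,S): not NE [P2→R gives 11>1]
(B,P): NE
(B,Q): not NE [P1→C gives 9>7; P2→R gives 9>1]
(B,R): not NE [P1→C gives 5>3]
(B,S): not NE [P1→A gives 11>8; P2→R gives 9>6]
(C,P): not NE [P1→B gives 9>1]
(C,Q): not NE [P2→S gives 8>3]
(C,R): not NE [P2→S gives 8>7]
(C,S): not NE [P1→A gives 11>8]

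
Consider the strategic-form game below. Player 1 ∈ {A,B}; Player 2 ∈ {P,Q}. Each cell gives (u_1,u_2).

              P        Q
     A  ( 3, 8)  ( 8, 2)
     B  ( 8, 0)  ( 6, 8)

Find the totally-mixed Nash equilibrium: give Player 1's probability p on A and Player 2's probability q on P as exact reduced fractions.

P1 indiff ⇒ q·3+(1-q)·8 = q·8+(1-q)·6 ⇒ q(-5) = (1-q)(-2) ⇒ q = 2/7
P2 indiff ⇒ p·8+(1-p)·0 = p·2+(1-p)·8 ⇒ p(6) = (1-p)(8) ⇒ p = 4/7

p=4/7, q=2/7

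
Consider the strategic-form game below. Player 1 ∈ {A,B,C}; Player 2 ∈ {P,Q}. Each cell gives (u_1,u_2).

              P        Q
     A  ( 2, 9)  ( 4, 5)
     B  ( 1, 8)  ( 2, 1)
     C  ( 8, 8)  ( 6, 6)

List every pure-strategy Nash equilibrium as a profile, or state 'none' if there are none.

(A,P): not NE [P1→C gives 8>2]
(A,Q): not NE [P1→C gives 6>4; P2→P gives 9>5]
(B,P): not NE [P1→C gives 8>1]
(B,Q): not NE [P1→C gives 6>2; P2→P gives 8>1]
(C,P): NE
(C,Q): not NE [P2→P gives 8>6]

Nash profiles: (C,P)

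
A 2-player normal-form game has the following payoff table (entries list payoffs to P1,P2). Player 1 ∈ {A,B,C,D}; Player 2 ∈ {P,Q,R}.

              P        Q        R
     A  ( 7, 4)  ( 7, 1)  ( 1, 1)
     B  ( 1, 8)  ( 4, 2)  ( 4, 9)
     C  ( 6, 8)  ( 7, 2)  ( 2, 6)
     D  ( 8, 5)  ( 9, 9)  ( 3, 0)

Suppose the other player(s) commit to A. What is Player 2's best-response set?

BR_2 = {P}

u_2(P vs A) = 4
u_2(Q vs A) = 1
u_2(R vs A) = 1
max payoff 4 at {P}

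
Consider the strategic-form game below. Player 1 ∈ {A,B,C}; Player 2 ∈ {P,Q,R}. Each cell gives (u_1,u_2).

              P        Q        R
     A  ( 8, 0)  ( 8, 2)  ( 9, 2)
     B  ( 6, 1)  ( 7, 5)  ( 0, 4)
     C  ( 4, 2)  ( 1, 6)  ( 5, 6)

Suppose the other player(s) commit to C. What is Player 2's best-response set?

u_2(P vs C) = 2
u_2(Q vs C) = 6
u_2(R vs C) = 6
max payoff 6 at {Q,R}

argmax u_2 = {Q,R}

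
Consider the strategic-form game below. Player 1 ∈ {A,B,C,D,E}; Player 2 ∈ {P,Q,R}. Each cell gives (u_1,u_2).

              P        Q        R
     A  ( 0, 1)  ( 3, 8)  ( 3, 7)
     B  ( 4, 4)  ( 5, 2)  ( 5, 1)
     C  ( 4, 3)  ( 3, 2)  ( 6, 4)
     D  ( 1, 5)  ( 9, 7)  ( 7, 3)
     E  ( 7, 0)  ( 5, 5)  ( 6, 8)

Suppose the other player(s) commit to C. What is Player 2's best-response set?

u_2(P vs C) = 3
u_2(Q vs C) = 2
u_2(R vs C) = 4
max payoff 4 at {R}

argmax u_2 = {R}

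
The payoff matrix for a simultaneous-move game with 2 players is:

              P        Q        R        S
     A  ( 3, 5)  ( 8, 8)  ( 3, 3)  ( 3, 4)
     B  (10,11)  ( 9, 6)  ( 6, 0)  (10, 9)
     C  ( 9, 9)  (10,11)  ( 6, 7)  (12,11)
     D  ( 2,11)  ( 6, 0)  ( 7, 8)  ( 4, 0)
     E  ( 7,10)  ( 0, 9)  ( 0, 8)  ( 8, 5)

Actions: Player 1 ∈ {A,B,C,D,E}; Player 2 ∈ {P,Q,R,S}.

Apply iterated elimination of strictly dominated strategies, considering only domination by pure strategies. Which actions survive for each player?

Remaining: P1:{B,C} P2:{P,Q,S}

P1 drop A (B beats it: P:10>3 Q:9>8 R:6>3 S:10>3)
P1 drop E (B beats it: P:10>7 Q:9>0 R:6>0 S:10>8)
P2 drop R (P beats it: B:11>0 C:9>7 D:11>8)
P1 drop D (B beats it: P:10>2 Q:9>6 S:10>4)
P1→{B,C} P2→{P,Q,S}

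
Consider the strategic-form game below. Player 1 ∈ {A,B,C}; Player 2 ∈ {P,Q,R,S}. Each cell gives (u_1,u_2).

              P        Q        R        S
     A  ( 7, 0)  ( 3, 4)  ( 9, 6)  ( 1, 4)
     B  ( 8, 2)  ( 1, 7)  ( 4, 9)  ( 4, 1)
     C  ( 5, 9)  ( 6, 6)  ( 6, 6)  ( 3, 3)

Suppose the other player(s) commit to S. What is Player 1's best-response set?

P1 best: {B}

u_1(A vs S) = 1
u_1(B vs S) = 4
u_1(C vs S) = 3
max payoff 4 at {B}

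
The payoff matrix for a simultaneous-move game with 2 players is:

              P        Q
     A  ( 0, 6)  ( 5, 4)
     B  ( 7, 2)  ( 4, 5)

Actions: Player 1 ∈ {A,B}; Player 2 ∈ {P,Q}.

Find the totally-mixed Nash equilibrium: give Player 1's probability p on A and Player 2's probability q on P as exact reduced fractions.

P1 indiff ⇒ q·0+(1-q)·5 = q·7+(1-q)·4 ⇒ q(-7) = (1-q)(-1) ⇒ q = 1/8
P2 indiff ⇒ p·6+(1-p)·2 = p·4+(1-p)·5 ⇒ p(2) = (1-p)(3) ⇒ p = 3/5

(p,q) = (3/5, 1/8)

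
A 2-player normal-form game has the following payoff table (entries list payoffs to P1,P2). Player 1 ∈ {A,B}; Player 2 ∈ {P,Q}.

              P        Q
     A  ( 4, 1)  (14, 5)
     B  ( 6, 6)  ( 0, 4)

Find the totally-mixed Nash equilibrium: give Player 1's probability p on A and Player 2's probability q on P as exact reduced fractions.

P1 mixes 1/3 on A; P2 mixes 7/8 on P

P1 indiff ⇒ q·4+(1-q)·14 = q·6+(1-q)·0 ⇒ q(-2) = (1-q)(-14) ⇒ q = 7/8
P2 indiff ⇒ p·1+(1-p)·6 = p·5+(1-p)·4 ⇒ p(-4) = (1-p)(-2) ⇒ p = 1/3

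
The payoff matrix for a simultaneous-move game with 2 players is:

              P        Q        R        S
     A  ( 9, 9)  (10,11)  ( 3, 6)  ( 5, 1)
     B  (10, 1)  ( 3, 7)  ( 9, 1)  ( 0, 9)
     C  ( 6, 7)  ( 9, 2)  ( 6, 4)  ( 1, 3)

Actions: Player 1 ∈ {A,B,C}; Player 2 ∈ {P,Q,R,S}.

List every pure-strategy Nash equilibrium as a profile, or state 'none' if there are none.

(A,P): not NE [P1→B gives 10>9; P2→Q gives 11>9]
(A,Q): NE
(A,R): not NE [P1→B gives 9>3; P2→Q gives 11>6]
(A,S): not NE [P2→Q gives 11>1]
(B,P): not NE [P2→S gives 9>1]
(B,Q): not NE [P1→A gives 10>3; P2→S gives 9>7]
(B,R): not NE [P2→S gives 9>1]
(B,S): not NE [P1→A gives 5>0]
(C,P): not NE [P1→B gives 10>6]
(C,Q): not NE [P1→A gives 10>9; P2→P gives 7>2]
(C,R): not NE [P1→B gives 9>6; P2→P gives 7>4]
(C,S): not NE [P1→A gives 5>1; P2→P gives 7>3]

PSNE = {(A,Q)}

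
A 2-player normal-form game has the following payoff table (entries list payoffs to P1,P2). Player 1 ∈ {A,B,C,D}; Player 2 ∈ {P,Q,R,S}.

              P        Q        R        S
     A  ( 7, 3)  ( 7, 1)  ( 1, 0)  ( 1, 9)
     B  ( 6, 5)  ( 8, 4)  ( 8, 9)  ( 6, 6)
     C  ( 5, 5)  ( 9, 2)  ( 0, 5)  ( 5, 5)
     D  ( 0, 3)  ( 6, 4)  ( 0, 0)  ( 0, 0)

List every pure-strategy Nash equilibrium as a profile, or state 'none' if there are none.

NE set: (B,R)

(A,P): not NE [P2→S gives 9>3]
(A,Q): not NE [P1→C gives 9>7; P2→S gives 9>1]
(A,R): not NE [P1→B gives 8>1; P2→S gives 9>0]
(A,S): not NE [P1→B gives 6>1]
(B,P): not NE [P1→A gives 7>6; P2→R gives 9>5]
(B,Q): not NE [P1→C gives 9>8; P2→R gives 9>4]
(B,R): NE
(B,S): not NE [P2→R gives 9>6]
(C,P): not NE [P1→A gives 7>5]
(C,Q): not NE [P2→S gives 5>2]
(C,R): not NE [P1→B gives 8>0]
(C,S): not NE [P1→B gives 6>5]
(D,P): not NE [P1→A gives 7>0; P2→Q gives 4>3]
(D,Q): not NE [P1→C gives 9>6]
(D,R): not NE [P1→B gives 8>0; P2→Q gives 4>0]
(D,S): not NE [P1→B gives 6>0; P2→Q gives 4>0]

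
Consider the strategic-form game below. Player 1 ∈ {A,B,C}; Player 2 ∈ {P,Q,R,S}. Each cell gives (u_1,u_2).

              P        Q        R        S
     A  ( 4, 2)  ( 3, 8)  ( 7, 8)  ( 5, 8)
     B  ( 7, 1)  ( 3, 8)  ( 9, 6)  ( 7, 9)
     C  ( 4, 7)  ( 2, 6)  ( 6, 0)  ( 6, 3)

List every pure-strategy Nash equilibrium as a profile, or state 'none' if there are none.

(A,P): not NE [P1→B gives 7>4; P2→S gives 8>2]
(A,Q): NE
(A,R): not NE [P1→B gives 9>7]
(A,S): not NE [P1→B gives 7>5]
(B,P): not NE [P2→S gives 9>1]
(B,Q): not NE [P2→S gives 9>8]
(B,R): not NE [P2→S gives 9>6]
(B,S): NE
(C,P): not NE [P1→B gives 7>4]
(C,Q): not NE [P1→B gives 3>2; P2→P gives 7>6]
(C,R): not NE [P1→B gives 9>6; P2→P gives 7>0]
(C,S): not NE [P1→B gives 7>6; P2→P gives 7>3]

PSNE = {(A,Q), (B,S)}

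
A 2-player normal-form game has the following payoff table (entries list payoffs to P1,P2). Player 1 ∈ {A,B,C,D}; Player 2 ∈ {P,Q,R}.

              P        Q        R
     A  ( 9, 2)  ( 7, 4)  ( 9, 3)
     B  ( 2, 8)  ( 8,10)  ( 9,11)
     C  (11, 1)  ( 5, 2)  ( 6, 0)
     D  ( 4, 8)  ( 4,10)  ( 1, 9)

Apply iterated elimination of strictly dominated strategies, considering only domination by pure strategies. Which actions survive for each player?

IESDS → P1:{A,B} P2:{Q,R}

P1 drop D (A beats it: P:9>4 Q:7>4 R:9>1)
P2 drop P (Q beats it: A:4>2 B:10>8 C:2>1)
P1 drop C (A beats it: Q:7>5 R:9>6)
P1→{A,B} P2→{Q,R}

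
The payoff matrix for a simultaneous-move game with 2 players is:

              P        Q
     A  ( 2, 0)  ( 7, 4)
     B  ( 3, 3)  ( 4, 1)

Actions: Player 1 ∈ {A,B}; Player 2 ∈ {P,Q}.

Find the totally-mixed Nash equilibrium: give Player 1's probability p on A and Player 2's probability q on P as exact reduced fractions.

P1 indiff ⇒ q·2+(1-q)·7 = q·3+(1-q)·4 ⇒ q(-1) = (1-q)(-3) ⇒ q = 3/4
P2 indiff ⇒ p·0+(1-p)·3 = p·4+(1-p)·1 ⇒ p(-4) = (1-p)(-2) ⇒ p = 1/3

P1 mixes 1/3 on A; P2 mixes 3/4 on P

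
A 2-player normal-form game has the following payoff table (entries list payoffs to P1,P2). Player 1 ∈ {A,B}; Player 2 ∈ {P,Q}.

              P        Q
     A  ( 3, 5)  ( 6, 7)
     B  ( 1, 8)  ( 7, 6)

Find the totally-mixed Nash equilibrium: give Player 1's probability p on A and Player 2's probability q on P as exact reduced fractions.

P1 indiff ⇒ q·3+(1-q)·6 = q·1+(1-q)·7 ⇒ q(2) = (1-q)(1) ⇒ q = 1/3
P2 indiff ⇒ p·5+(1-p)·8 = p·7+(1-p)·6 ⇒ p(-2) = (1-p)(-2) ⇒ p = 1/2

P1 mixes 1/2 on A; P2 mixes 1/3 on P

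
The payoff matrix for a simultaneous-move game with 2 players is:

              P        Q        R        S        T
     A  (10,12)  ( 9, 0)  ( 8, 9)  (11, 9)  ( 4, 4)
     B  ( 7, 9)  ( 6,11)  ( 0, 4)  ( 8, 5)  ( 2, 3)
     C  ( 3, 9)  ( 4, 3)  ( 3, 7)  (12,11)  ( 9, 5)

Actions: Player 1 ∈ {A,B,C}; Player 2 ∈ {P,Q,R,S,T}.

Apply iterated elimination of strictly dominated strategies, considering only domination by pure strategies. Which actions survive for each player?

P1 drop B (A beats it: P:10>7 Q:9>6 R:8>0 S:11>8 T:4>2)
P2 drop Q (P beats it: A:12>0 C:9>3)
P2 drop R (P beats it: A:12>9 C:9>7)
P2 drop T (P beats it: A:12>4 C:9>5)
P1→{A,C} P2→{P,S}

Remaining: P1:{A,C} P2:{P,S}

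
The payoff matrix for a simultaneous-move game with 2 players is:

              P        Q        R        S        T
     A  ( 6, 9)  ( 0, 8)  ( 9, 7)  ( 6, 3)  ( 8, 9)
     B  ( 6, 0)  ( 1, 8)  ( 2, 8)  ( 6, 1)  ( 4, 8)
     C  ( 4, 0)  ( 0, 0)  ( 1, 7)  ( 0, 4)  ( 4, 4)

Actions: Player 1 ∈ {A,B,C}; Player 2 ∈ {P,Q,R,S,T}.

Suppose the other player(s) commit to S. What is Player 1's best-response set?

u_1(A vs S) = 6
u_1(B vs S) = 6
u_1(C vs S) = 0
max payoff 6 at {A,B}

P1 best: {A,B}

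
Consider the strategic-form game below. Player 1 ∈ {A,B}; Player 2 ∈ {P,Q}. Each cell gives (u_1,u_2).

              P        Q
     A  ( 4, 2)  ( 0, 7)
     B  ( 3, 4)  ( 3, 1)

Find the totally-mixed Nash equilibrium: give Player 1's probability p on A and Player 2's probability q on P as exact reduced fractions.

(p,q) = (3/8, 3/4)

P1 indiff ⇒ q·4+(1-q)·0 = q·3+(1-q)·3 ⇒ q(1) = (1-q)(3) ⇒ q = 3/4
P2 indiff ⇒ p·2+(1-p)·4 = p·7+(1-p)·1 ⇒ p(-5) = (1-p)(-3) ⇒ p = 3/8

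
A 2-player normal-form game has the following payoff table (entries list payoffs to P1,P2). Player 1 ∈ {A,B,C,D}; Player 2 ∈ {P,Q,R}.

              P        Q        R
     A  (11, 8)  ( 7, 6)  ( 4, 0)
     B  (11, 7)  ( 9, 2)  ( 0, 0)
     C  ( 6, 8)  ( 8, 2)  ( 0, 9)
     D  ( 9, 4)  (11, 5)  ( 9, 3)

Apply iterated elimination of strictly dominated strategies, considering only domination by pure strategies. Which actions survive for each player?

Remaining: P1:{A,B,D} P2:{P,Q}

P1 drop C (D beats it: P:9>6 Q:11>8 R:9>0)
P2 drop R (P beats it: A:8>0 B:7>0 D:4>3)
P1→{A,B,D} P2→{P,Q}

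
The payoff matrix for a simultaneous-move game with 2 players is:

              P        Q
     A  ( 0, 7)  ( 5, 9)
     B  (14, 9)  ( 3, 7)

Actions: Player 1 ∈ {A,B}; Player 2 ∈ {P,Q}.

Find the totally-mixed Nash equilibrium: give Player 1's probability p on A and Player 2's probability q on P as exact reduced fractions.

P1 mixes 1/2 on A; P2 mixes 1/8 on P

P1 indiff ⇒ q·0+(1-q)·5 = q·14+(1-q)·3 ⇒ q(-14) = (1-q)(-2) ⇒ q = 1/8
P2 indiff ⇒ p·7+(1-p)·9 = p·9+(1-p)·7 ⇒ p(-2) = (1-p)(-2) ⇒ p = 1/2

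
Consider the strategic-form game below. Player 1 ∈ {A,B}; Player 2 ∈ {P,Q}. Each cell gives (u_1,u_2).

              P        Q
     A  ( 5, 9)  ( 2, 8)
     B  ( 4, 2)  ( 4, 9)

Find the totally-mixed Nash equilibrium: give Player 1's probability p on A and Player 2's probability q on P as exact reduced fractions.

P1 indiff ⇒ q·5+(1-q)·2 = q·4+(1-q)·4 ⇒ q(1) = (1-q)(2) ⇒ q = 2/3
P2 indiff ⇒ p·9+(1-p)·2 = p·8+(1-p)·9 ⇒ p(1) = (1-p)(7) ⇒ p = 7/8

p=7/8, q=2/3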